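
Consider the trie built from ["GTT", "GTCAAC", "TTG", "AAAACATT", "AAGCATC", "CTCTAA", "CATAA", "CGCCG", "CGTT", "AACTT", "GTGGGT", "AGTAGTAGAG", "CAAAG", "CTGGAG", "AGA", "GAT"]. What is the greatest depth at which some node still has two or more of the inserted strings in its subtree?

2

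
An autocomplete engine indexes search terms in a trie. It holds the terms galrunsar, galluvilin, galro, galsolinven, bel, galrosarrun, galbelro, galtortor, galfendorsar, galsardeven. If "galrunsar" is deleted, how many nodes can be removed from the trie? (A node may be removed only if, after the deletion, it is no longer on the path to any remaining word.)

5

Walk "galrunsar" from the leaf back toward the root, removing each node that no remaining word uses.
The suffix "unsar" (5 nodes) is used only by "galrunsar"; the node for "galr" still has the child "o", so pruning stops there.
Nodes removed: 5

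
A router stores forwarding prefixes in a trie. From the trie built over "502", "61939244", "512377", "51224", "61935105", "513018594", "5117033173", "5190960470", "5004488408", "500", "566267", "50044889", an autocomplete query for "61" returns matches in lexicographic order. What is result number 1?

61935105

DFS of the "61" subtree visits, in order: "61935105", "61939244"
Position 1: 61935105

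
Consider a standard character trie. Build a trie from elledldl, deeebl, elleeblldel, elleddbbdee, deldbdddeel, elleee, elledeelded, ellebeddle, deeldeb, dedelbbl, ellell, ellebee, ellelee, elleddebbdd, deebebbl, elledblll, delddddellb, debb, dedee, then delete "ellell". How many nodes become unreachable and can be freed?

1

Walk "ellell" from the leaf back toward the root, removing each node that no remaining word uses.
The suffix "l" (1 node) is used only by "ellell"; the node for "ellel" still has the child "e", so pruning stops there.
Nodes removed: 1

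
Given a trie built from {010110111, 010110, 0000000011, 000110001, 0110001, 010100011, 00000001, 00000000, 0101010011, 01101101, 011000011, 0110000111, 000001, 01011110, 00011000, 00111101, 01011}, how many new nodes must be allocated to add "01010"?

0

Every character of "01010" already lies on an existing path (it is a prefix of some stored word).
No new nodes are needed: 0.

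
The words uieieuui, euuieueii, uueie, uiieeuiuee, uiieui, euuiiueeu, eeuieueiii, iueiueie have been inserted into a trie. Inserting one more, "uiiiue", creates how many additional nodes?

The longest prefix of "uiiiue" already in the trie is "uii" (length 3).
Each of the 3 remaining characters creates one node.

3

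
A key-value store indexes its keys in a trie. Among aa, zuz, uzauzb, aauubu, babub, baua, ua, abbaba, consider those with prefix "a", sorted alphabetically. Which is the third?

abbaba

Filter for "a…" and sort: "aa", "aauubu", "abbaba"
Position 3: abbaba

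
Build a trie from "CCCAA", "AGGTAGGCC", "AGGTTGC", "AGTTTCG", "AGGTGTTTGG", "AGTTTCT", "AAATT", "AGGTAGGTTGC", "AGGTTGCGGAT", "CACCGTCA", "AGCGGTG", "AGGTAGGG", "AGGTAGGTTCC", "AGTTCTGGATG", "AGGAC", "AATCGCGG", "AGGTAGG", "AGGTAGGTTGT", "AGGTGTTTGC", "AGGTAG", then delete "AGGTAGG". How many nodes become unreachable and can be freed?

0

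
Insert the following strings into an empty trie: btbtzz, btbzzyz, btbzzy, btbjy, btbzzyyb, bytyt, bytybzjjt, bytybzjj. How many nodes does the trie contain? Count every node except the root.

Trie structure (* marks end of a word):
(root)
└─ b
   ├─ t
   │  └─ b
   │     ├─ j
   │     │  └─ y *
   │     ├─ t
   │     │  └─ z
   │     │     └─ z *
   │     └─ z
   │        └─ z
   │           └─ y *
   │              ├─ y
   │              │  └─ b *
   │              └─ z *
   └─ y
      └─ t
         └─ y
            ├─ b
            │  └─ z
            │     └─ j
            │        └─ j *
            │           └─ t *
            └─ t *
Counting every labelled node above: 23.

23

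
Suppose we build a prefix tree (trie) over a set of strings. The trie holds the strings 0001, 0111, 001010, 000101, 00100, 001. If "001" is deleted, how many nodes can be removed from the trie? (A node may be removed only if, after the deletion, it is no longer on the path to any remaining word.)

0

Walk "001" from the leaf back toward the root, removing each node that no remaining word uses.
Every node on "001" is still needed (e.g. by "001010"), so nothing is freed.
Nodes removed: 0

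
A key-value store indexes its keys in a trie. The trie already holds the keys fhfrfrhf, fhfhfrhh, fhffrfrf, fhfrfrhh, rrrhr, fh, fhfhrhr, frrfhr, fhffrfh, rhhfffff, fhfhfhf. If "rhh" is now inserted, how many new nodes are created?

Every character of "rhh" already lies on an existing path (it is a prefix of some stored word).
No new nodes are needed: 0.

0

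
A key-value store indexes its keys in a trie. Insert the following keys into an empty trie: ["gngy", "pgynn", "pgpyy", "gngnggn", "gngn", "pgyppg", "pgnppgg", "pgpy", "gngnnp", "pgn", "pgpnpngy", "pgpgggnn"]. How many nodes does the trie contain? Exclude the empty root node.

36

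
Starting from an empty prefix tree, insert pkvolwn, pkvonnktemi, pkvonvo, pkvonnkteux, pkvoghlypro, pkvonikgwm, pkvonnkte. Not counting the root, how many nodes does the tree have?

Trace insertions, counting only characters that open a new branch:
  "pkvolwn" → 7 new (p, k, v, o, l, w, n)
  "pkvonnktemi" → prefix "pkvo" already present; 7 new (n, n, k, t, e, m, i)
  "pkvonvo" → prefix "pkvon" already present; 2 new (v, o)
  "pkvonnkteux" → prefix "pkvonnkte" already present; 2 new (u, x)
  "pkvoghlypro" → prefix "pkvo" already present; 7 new (g, h, l, y, p, r, o)
  "pkvonikgwm" → prefix "pkvon" already present; 5 new (i, k, g, w, m)
  "pkvonnkte" → prefix "pkvonnkte" already present; 0 new (none)
Total nodes = 7 + 7 + 2 + 2 + 7 + 5 + 0 = 30

30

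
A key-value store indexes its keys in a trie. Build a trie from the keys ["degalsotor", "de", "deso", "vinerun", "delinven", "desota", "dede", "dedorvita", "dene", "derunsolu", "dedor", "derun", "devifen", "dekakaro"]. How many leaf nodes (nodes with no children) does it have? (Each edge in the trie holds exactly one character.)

10

Leaves are exactly the stored words that no other stored word extends.
Those words: "dede", "dedorvita", "degalsotor", "dekakaro", "delinven", "dene", "derunsolu", "desota", "devifen", "vinerun"
Leaf count: 10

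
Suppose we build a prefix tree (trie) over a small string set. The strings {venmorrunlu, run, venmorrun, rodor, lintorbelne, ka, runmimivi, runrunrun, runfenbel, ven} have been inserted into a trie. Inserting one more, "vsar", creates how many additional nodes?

3

The longest prefix of "vsar" already in the trie is "v" (length 1).
New nodes needed: |"vsar"| − 1 = 4 − 1 = 3.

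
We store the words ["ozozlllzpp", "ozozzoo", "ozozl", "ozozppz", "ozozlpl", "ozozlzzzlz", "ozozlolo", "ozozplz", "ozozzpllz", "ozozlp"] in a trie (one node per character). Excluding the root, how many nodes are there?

32

Trie structure (* marks end of a word):
(root)
└─ o
   └─ z
      └─ o
         └─ z
            ├─ l *
            │  ├─ l
            │  │  └─ l
            │  │     └─ z
            │  │        └─ p
            │  │           └─ p *
            │  ├─ o
            │  │  └─ l
            │  │     └─ o *
            │  ├─ p *
            │  │  └─ l *
            │  └─ z
            │     └─ z
            │        └─ z
            │           └─ l
            │              └─ z *
            ├─ p
            │  ├─ l
            │  │  └─ z *
            │  └─ p
            │     └─ z *
            └─ z
               ├─ o
               │  └─ o *
               └─ p
                  └─ l
                     └─ l
                        └─ z *
Counting every labelled node above: 32.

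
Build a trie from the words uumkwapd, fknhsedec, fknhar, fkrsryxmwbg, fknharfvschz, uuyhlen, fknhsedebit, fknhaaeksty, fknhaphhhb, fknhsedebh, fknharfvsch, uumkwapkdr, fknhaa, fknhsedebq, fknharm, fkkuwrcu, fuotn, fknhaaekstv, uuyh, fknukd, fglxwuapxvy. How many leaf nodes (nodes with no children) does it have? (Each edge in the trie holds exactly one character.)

17

Leaves are exactly the stored words that no other stored word extends.
Those words: "fglxwuapxvy", "fkkuwrcu", "fknhaaekstv", "fknhaaeksty", "fknhaphhhb", "fknharfvschz", "fknharm", "fknhsedebh", "fknhsedebit", "fknhsedebq", "fknhsedec", "fknukd", "fkrsryxmwbg", "fuotn", "uumkwapd", "uumkwapkdr", "uuyhlen"
Leaf count: 17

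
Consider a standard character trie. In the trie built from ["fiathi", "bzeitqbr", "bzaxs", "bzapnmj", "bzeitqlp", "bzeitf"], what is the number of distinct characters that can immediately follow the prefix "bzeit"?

Walk "bzeit" from the root, arriving at one node.
Characters that immediately follow "bzeit" among the stored strings: {f, q}.
That node has 2 child edges.

2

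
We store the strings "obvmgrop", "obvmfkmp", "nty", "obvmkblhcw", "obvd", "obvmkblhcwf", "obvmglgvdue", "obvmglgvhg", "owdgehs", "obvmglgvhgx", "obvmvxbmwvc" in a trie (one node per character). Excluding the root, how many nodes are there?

45

Trace insertions, counting only characters that open a new branch:
  "obvmgrop" → 8 new (o, b, v, m, g, r, o, p)
  "obvmfkmp" → prefix "obvm" already present; 4 new (f, k, m, p)
  "nty" → 3 new (n, t, y)
  "obvmkblhcw" → prefix "obvm" already present; 6 new (k, b, l, h, c, w)
  "obvd" → prefix "obv" already present; 1 new (d)
  "obvmkblhcwf" → prefix "obvmkblhcw" already present; 1 new (f)
  "obvmglgvdue" → prefix "obvmg" already present; 6 new (l, g, v, d, u, e)
  "obvmglgvhg" → prefix "obvmglgv" already present; 2 new (h, g)
  "owdgehs" → prefix "o" already present; 6 new (w, d, g, e, h, s)
  "obvmglgvhgx" → prefix "obvmglgvhg" already present; 1 new (x)
  "obvmvxbmwvc" → prefix "obvm" already present; 7 new (v, x, b, m, w, v, c)
Total nodes = 8 + 4 + 3 + 6 + 1 + 1 + 6 + 2 + 6 + 1 + 7 = 45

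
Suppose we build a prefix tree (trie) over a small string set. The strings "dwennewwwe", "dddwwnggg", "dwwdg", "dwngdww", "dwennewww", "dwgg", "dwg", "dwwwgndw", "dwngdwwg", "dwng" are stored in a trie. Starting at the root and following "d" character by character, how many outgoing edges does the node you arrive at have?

Follow the path "d" to its node, then look at its outgoing edges.
Distinct next characters after "d": d, w.
That node has 2 child edges.

2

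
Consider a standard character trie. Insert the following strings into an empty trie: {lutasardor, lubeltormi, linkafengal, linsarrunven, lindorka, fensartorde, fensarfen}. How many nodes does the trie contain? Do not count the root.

56

Insert word by word; a character creates a node only if that edge doesn't already exist:
  "lutasardor" → 10 new (l, u, t, a, s, a, r, d, o, r)
  "lubeltormi" → prefix "lu" already present; 8 new (b, e, l, t, o, r, m, i)
  "linkafengal" → prefix "l" already present; 10 new (i, n, k, a, f, e, n, g, a, l)
  "linsarrunven" → prefix "lin" already present; 9 new (s, a, r, r, u, n, v, e, n)
  "lindorka" → prefix "lin" already present; 5 new (d, o, r, k, a)
  "fensartorde" → 11 new (f, e, n, s, a, r, t, o, r, d, e)
  "fensarfen" → prefix "fensar" already present; 3 new (f, e, n)
Total nodes = 10 + 8 + 10 + 9 + 5 + 11 + 3 = 56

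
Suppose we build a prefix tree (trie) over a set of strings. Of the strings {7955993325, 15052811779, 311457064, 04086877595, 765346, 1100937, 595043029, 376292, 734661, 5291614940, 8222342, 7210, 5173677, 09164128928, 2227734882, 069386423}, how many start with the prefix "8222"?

Traverse to the node for "8222", then collect every word in that subtree.
Words under "8222": 8222342
Count: 1

1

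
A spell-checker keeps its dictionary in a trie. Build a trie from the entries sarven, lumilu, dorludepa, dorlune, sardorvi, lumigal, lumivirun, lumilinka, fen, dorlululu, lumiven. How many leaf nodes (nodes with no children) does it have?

11

A leaf is a node with no children — equivalently, the end of a word that is not a proper prefix of any other stored word.
Those words: "dorludepa", "dorlululu", "dorlune", "fen", "lumigal", "lumilinka", "lumilu", "lumiven", "lumivirun", "sardorvi", "sarven"
Leaf count: 11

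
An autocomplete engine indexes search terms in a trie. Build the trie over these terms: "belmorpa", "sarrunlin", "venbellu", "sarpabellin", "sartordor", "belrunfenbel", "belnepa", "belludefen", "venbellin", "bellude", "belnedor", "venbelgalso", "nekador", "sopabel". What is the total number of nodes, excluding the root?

82

Insert word by word; a character creates a node only if that edge doesn't already exist:
  "belmorpa" → 8 new (b, e, l, m, o, r, p, a)
  "sarrunlin" → 9 new (s, a, r, r, u, n, l, i, n)
  "venbellu" → 8 new (v, e, n, b, e, l, l, u)
  "sarpabellin" → prefix "sar" already present; 8 new (p, a, b, e, l, l, i, n)
  "sartordor" → prefix "sar" already present; 6 new (t, o, r, d, o, r)
  "belrunfenbel" → prefix "bel" already present; 9 new (r, u, n, f, e, n, b, e, l)
  "belnepa" → prefix "bel" already present; 4 new (n, e, p, a)
  "belludefen" → prefix "bel" already present; 7 new (l, u, d, e, f, e, n)
  "venbellin" → prefix "venbell" already present; 2 new (i, n)
  "bellude" → prefix "bellude" already present; 0 new (none)
  "belnedor" → prefix "belne" already present; 3 new (d, o, r)
  "venbelgalso" → prefix "venbel" already present; 5 new (g, a, l, s, o)
  "nekador" → 7 new (n, e, k, a, d, o, r)
  "sopabel" → prefix "s" already present; 6 new (o, p, a, b, e, l)
Total nodes = 8 + 9 + 8 + 8 + 6 + 9 + 4 + 7 + 2 + 0 + 3 + 5 + 7 + 6 = 82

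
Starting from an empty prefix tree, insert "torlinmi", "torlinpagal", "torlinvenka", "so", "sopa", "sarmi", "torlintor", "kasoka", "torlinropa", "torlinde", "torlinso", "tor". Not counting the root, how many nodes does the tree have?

43

Count nodes per top-level branch (shared prefixes stored once):
  'k'-branch (kasoka): 6 nodes
  's'-branch (sarmi, so, sopa): 8 nodes
  't'-branch (tor, torlinde, torlinmi, torlinpagal, torlinropa, torlinso, torlintor, torlinvenka): 29 nodes
Sum: 43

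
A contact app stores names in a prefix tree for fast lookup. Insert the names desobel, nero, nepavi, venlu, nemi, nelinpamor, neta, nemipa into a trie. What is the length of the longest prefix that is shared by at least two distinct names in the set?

Equivalently: take the maximum, over all pairs, of their longest common prefix length.
e.g. "nemi" and "nemipa" share the prefix "nemi" of length 4; no pair shares a longer one.
Longest shared-prefix length: 4

4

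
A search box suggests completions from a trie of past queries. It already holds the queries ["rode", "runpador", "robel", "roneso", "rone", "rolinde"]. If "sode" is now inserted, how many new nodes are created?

4

Nothing in the trie begins with "s"; the whole of "sode" is new.
4 − 0 = 4 new nodes.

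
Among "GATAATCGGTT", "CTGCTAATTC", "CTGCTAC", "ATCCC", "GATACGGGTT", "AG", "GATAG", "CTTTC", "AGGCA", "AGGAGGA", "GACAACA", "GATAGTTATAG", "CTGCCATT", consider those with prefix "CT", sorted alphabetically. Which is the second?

CTGCTAATTC

Words with prefix "CT", in lexicographic order: "CTGCCATT", "CTGCTAATTC", "CTGCTAC", "CTTTC"
The 2nd is CTGCTAATTC.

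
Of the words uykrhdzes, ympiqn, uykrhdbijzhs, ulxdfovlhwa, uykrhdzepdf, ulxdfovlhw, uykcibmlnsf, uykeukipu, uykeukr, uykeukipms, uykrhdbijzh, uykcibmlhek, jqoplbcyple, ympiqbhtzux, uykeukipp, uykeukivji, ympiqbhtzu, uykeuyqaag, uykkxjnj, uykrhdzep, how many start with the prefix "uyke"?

Walk to "uyke"; the words in its subtree are exactly those with that prefix.
Words under "uyke": uykeukipms, uykeukipp, uykeukipu, uykeukivji, uykeukr, uykeuyqaag
Count: 6

6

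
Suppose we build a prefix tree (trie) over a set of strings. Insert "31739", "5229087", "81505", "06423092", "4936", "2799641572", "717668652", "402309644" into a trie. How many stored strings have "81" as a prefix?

Traverse to the node for "81", then collect every word in that subtree.
Matches: "81505"
Count: 1

1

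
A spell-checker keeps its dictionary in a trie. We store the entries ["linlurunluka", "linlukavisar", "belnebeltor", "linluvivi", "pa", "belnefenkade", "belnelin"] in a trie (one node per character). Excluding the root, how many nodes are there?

For each word, the new-node count is its length minus the longest prefix already in the trie:
  "linlurunluka" → 12 new (l, i, n, l, u, r, u, n, l, u, k, a)
  "linlukavisar" → prefix "linlu" already present; 7 new (k, a, v, i, s, a, r)
  "belnebeltor" → 11 new (b, e, l, n, e, b, e, l, t, o, r)
  "linluvivi" → prefix "linlu" already present; 4 new (v, i, v, i)
  "pa" → 2 new (p, a)
  "belnefenkade" → prefix "belne" already present; 7 new (f, e, n, k, a, d, e)
  "belnelin" → prefix "belne" already present; 3 new (l, i, n)
Total nodes = 12 + 7 + 11 + 4 + 2 + 7 + 3 = 46

46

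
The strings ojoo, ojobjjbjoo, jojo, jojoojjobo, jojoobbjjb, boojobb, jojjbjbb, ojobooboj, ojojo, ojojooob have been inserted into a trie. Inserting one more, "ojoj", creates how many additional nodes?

0

"ojoj" is already a full path in the trie; only an end-marker is added.
No new nodes are needed: 0.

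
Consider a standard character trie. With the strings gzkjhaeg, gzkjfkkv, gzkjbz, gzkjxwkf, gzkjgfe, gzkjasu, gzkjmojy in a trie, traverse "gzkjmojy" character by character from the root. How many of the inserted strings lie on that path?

1

Walk "gzkjmojy" from the root; an end-of-word marker is hit whenever a stored word is a prefix of "gzkjmojy".
Prefixes of the query that are stored words: "gzkjmojy"
Count: 1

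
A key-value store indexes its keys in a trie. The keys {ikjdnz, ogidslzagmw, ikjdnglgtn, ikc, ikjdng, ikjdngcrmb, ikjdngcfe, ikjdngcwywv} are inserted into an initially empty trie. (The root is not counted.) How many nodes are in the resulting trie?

Trie structure (* marks end of a word):
(root)
├─ i
│  └─ k
│     ├─ c *
│     └─ j
│        └─ d
│           └─ n
│              ├─ g *
│              │  ├─ c
│              │  │  ├─ f
│              │  │  │  └─ e *
│              │  │  ├─ r
│              │  │  │  └─ m
│              │  │  │     └─ b *
│              │  │  └─ w
│              │  │     └─ y
│              │  │        └─ w
│              │  │           └─ v *
│              │  └─ l
│              │     └─ g
│              │        └─ t
│              │           └─ n *
│              └─ z *
└─ o
   └─ g
      └─ i
         └─ d
            └─ s
               └─ l
                  └─ z
                     └─ a
                        └─ g
                           └─ m
                              └─ w *
Counting every labelled node above: 33.

33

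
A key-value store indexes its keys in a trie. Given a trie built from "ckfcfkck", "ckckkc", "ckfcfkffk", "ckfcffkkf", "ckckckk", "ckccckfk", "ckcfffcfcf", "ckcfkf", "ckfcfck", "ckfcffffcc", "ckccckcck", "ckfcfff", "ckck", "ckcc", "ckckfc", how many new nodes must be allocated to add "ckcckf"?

"ckcc" is already a path in the trie; the remaining "kf" must be added.
New nodes needed: |"ckcckf"| − 4 = 6 − 4 = 2.

2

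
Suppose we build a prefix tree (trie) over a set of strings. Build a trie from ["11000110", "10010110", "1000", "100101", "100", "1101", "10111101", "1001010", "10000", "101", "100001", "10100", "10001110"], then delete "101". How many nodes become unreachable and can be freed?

After clearing the end-marker at "101", prune upward until reaching a node still needed by another word.
Every node on "101" is still needed (e.g. by "10111101"), so nothing is freed.
Nodes removed: 0

0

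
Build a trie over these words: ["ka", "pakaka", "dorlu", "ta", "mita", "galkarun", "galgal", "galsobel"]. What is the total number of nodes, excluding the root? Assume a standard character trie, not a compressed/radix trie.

35

Trace insertions, counting only characters that open a new branch:
  "ka" → 2 new (k, a)
  "pakaka" → 6 new (p, a, k, a, k, a)
  "dorlu" → 5 new (d, o, r, l, u)
  "ta" → 2 new (t, a)
  "mita" → 4 new (m, i, t, a)
  "galkarun" → 8 new (g, a, l, k, a, r, u, n)
  "galgal" → prefix "gal" already present; 3 new (g, a, l)
  "galsobel" → prefix "gal" already present; 5 new (s, o, b, e, l)
Total nodes = 2 + 6 + 5 + 2 + 4 + 8 + 3 + 5 = 35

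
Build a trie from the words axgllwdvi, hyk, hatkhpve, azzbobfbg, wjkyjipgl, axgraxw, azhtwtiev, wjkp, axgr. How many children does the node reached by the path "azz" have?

1

Walk "azz" from the root, arriving at one node.
Characters that immediately follow "azz" among the stored strings: {b}.
That node has 1 child edge.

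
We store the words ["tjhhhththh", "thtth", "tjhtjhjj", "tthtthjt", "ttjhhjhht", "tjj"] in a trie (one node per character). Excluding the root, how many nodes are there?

Trie structure (* marks end of a word):
(root)
└─ t
   ├─ h
   │  └─ t
   │     └─ t
   │        └─ h *
   ├─ j
   │  ├─ h
   │  │  ├─ h
   │  │  │  └─ h
   │  │  │     └─ t
   │  │  │        └─ h
   │  │  │           └─ t
   │  │  │              └─ h
   │  │  │                 └─ h *
   │  │  └─ t
   │  │     └─ j
   │  │        └─ h
   │  │           └─ j
   │  │              └─ j *
   │  └─ j *
   └─ t
      ├─ h
      │  └─ t
      │     └─ t
      │        └─ h
      │           └─ j
      │              └─ t *
      └─ j
         └─ h
            └─ h
               └─ j
                  └─ h
                     └─ h
                        └─ t *
Counting every labelled node above: 34.

34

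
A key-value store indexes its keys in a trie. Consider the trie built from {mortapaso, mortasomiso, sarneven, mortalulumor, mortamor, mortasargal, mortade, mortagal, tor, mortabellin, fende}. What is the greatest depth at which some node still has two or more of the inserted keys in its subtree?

6

The deepest shared node is where two words last agree before diverging.
e.g. "mortasargal" and "mortasomiso" share the prefix "mortas" of length 6; no pair shares a longer one.
Longest shared-prefix length: 6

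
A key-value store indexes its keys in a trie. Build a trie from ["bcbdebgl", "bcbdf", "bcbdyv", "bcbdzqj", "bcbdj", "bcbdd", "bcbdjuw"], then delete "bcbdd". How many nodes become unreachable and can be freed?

1

Walk "bcbdd" from the leaf back toward the root, removing each node that no remaining word uses.
The suffix "d" (1 node) is used only by "bcbdd"; the node for "bcbd" still has the child "e", so pruning stops there.
Nodes removed: 1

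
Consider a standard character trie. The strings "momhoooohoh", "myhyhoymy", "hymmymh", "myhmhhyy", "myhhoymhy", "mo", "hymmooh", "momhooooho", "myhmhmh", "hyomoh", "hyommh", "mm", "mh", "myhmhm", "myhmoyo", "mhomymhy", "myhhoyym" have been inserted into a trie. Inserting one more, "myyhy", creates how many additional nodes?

"my" is already a path in the trie; the remaining "yhy" must be added.
So 5 − 2 = 3 new nodes.

3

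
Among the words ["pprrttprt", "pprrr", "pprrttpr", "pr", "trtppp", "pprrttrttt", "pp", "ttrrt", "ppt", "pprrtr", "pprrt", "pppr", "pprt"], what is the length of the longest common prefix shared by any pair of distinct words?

8

Look for the deepest trie node that still has at least two words in its subtree.
"pprrttpr" and "pprrttprt" agree on "pprrttpr" (8 characters) before diverging; nothing deeper is shared.
Longest shared-prefix length: 8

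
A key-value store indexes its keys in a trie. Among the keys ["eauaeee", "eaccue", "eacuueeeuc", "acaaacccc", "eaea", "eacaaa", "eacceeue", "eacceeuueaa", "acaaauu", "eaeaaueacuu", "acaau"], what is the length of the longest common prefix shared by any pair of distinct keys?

7

Look for the deepest trie node that still has at least two words in its subtree.
"eacceeue" and "eacceeuueaa" agree on "eacceeu" (7 characters) before diverging; nothing deeper is shared.
Longest shared-prefix length: 7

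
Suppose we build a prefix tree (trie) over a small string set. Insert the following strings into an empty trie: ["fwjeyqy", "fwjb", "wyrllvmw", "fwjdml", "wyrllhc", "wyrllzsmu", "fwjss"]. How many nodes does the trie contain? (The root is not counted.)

27

Count nodes per top-level branch (shared prefixes stored once):
  'f'-branch (fwjb, fwjdml, fwjeyqy, fwjss): 13 nodes
  'w'-branch (wyrllhc, wyrllvmw, wyrllzsmu): 14 nodes
Sum: 27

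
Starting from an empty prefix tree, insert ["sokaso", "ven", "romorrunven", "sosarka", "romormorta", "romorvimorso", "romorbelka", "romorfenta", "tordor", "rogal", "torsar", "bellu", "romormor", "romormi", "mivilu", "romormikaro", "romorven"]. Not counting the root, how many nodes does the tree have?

77

Count nodes per top-level branch (shared prefixes stored once):
  'b'-branch (bellu): 5 nodes
  'm'-branch (mivilu): 6 nodes
  'r'-branch (rogal, romorbelka, romorfenta, romormi, romormikaro, romormor, romormorta, romorrunven, romorven, romorvimorso): 43 nodes
  's'-branch (sokaso, sosarka): 11 nodes
  't'-branch (tordor, torsar): 9 nodes
  'v'-branch (ven): 3 nodes
Sum: 77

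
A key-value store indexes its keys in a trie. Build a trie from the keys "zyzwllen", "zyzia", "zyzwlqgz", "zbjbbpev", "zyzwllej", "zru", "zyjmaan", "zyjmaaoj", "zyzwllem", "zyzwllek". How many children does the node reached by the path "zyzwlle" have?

Walk "zyzwlle" from the root, arriving at one node.
Characters that immediately follow "zyzwlle" among the stored strings: {j, k, m, n}.
That node has 4 child edges.

4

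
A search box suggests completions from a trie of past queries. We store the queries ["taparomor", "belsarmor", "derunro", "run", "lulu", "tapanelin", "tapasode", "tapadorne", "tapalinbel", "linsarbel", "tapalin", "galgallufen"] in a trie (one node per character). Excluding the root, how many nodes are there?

Insert word by word; a character creates a node only if that edge doesn't already exist:
  "taparomor" → 9 new (t, a, p, a, r, o, m, o, r)
  "belsarmor" → 9 new (b, e, l, s, a, r, m, o, r)
  "derunro" → 7 new (d, e, r, u, n, r, o)
  "run" → 3 new (r, u, n)
  "lulu" → 4 new (l, u, l, u)
  "tapanelin" → prefix "tapa" already present; 5 new (n, e, l, i, n)
  "tapasode" → prefix "tapa" already present; 4 new (s, o, d, e)
  "tapadorne" → prefix "tapa" already present; 5 new (d, o, r, n, e)
  "tapalinbel" → prefix "tapa" already present; 6 new (l, i, n, b, e, l)
  "linsarbel" → prefix "l" already present; 8 new (i, n, s, a, r, b, e, l)
  "tapalin" → prefix "tapalin" already present; 0 new (none)
  "galgallufen" → 11 new (g, a, l, g, a, l, l, u, f, e, n)
Total nodes = 9 + 9 + 7 + 3 + 4 + 5 + 4 + 5 + 6 + 8 + 0 + 11 = 71

71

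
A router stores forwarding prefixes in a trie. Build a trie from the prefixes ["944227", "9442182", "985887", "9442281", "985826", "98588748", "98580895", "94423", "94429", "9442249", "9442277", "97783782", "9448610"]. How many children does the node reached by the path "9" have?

3

The children of the "9" node are the distinct next characters among strings starting with "9".
Distinct next characters after "9": 4, 7, 8.
That node has 3 child edges.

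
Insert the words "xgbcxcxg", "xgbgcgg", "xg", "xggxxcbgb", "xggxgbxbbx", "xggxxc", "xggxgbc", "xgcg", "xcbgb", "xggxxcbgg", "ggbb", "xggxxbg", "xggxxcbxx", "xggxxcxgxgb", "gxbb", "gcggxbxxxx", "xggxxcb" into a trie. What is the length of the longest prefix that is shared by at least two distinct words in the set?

8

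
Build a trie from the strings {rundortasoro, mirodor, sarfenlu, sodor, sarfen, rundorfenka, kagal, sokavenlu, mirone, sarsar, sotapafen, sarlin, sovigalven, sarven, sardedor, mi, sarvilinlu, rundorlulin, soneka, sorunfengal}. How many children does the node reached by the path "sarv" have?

2

The children of the "sarv" node are the distinct next characters among strings starting with "sarv".
Distinct next characters after "sarv": e, i.
That node has 2 child edges.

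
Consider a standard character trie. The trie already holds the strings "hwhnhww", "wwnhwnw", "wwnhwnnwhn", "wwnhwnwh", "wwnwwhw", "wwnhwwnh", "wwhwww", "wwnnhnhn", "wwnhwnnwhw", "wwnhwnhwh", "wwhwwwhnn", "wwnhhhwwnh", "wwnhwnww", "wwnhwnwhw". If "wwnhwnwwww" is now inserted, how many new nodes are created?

The longest prefix of "wwnhwnwwww" already in the trie is "wwnhwnww" (length 8).
So 10 − 8 = 2 new nodes.

2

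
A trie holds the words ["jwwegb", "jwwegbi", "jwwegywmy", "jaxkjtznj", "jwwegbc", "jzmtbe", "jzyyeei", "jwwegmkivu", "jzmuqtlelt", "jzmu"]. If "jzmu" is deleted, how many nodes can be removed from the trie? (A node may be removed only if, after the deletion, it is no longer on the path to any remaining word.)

0

Walk "jzmu" from the leaf back toward the root, removing each node that no remaining word uses.
Every node on "jzmu" is still needed (e.g. by "jzmuqtlelt"), so nothing is freed.
Nodes removed: 0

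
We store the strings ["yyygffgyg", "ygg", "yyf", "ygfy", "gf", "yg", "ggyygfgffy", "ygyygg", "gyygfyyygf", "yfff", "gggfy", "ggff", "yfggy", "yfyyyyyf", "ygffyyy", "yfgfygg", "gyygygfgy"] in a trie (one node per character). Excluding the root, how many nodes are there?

68

Count nodes per top-level branch (shared prefixes stored once):
  'g'-branch (gf, ggff, gggfy, ggyygfgffy, gyygfyyygf, gyygygfgy): 30 nodes
  'y'-branch (yfff, yfgfygg, yfggy, yfyyyyyf, yg, ygffyyy, ygfy, ygg, ygyygg, yyf, yyygffgyg): 38 nodes
Sum: 68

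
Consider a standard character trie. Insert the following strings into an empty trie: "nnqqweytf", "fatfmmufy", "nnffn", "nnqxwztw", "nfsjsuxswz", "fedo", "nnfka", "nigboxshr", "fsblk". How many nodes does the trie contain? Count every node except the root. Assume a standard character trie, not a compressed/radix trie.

52

For each word, the new-node count is its length minus the longest prefix already in the trie:
  "nnqqweytf" → 9 new (n, n, q, q, w, e, y, t, f)
  "fatfmmufy" → 9 new (f, a, t, f, m, m, u, f, y)
  "nnffn" → prefix "nn" already present; 3 new (f, f, n)
  "nnqxwztw" → prefix "nnq" already present; 5 new (x, w, z, t, w)
  "nfsjsuxswz" → prefix "n" already present; 9 new (f, s, j, s, u, x, s, w, z)
  "fedo" → prefix "f" already present; 3 new (e, d, o)
  "nnfka" → prefix "nnf" already present; 2 new (k, a)
  "nigboxshr" → prefix "n" already present; 8 new (i, g, b, o, x, s, h, r)
  "fsblk" → prefix "f" already present; 4 new (s, b, l, k)
Total nodes = 9 + 9 + 3 + 5 + 9 + 3 + 2 + 8 + 4 = 52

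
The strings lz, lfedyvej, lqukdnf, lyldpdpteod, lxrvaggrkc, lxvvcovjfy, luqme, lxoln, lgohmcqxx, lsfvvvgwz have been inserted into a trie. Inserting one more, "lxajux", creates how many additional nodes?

The longest prefix of "lxajux" already in the trie is "lx" (length 2).
New nodes needed: |"lxajux"| − 2 = 6 − 2 = 4.

4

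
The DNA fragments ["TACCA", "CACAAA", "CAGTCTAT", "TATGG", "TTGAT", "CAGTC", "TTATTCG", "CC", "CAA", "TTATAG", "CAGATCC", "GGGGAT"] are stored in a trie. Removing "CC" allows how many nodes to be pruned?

Walk "CC" from the leaf back toward the root, removing each node that no remaining word uses.
The suffix "C" (1 node) is used only by "CC"; the node for "C" still has the child "A", so pruning stops there.
Nodes removed: 1

1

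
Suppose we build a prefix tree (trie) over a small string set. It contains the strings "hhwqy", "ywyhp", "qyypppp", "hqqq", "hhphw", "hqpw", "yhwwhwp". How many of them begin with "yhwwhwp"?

1

Walk to "yhwwhwp"; the words in its subtree are exactly those with that prefix.
Words under "yhwwhwp": yhwwhwp
Count: 1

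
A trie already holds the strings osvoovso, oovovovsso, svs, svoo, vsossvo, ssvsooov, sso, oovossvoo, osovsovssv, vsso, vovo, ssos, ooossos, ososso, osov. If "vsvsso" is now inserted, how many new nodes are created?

4

Walking "vsvsso" from the root, the first 2 characters ("vs") follow existing edges; "v" is the first miss.
New nodes needed: |"vsvsso"| − 2 = 6 − 2 = 4.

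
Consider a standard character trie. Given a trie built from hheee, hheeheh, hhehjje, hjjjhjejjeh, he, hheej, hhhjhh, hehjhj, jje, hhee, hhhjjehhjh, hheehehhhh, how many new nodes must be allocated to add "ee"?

Nothing in the trie begins with "e"; the whole of "ee" is new.
2 − 0 = 2 new nodes.

2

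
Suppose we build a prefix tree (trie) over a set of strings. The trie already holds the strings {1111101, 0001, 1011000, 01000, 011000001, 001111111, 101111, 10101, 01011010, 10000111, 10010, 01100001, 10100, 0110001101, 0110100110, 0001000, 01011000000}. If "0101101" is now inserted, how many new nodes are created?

"0101101" is already a full path in the trie; only an end-marker is added.
No new nodes are needed: 0.

0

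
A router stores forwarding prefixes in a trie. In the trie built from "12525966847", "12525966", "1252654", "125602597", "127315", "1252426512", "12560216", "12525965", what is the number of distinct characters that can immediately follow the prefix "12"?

Follow the path "12" to its node, then look at its outgoing edges.
Characters that immediately follow "12" among the stored strings: {5, 7}.
That node has 2 child edges.

2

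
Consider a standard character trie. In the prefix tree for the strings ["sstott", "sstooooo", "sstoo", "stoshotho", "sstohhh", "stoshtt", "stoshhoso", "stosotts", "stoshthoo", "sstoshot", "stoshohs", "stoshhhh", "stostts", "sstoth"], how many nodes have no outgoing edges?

Leaves are exactly the stored words that no other stored word extends.
Those words: "sstohhh", "sstooooo", "sstoshot", "sstoth", "sstott", "stoshhhh", "stoshhoso", "stoshohs", "stoshotho", "stoshthoo", "stoshtt", "stosotts", "stostts"
Leaf count: 13

13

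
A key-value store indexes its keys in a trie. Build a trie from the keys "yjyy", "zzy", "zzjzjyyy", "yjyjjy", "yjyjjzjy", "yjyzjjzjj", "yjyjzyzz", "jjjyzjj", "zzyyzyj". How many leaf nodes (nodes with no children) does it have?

Leaves are exactly the stored words that no other stored word extends.
Those words: "jjjyzjj", "yjyjjy", "yjyjjzjy", "yjyjzyzz", "yjyy", "yjyzjjzjj", "zzjzjyyy", "zzyyzyj"
Leaf count: 8

8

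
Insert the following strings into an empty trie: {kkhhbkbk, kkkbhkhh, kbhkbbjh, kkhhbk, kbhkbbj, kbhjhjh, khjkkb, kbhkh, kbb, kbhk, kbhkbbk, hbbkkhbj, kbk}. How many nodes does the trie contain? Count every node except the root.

42

For each word, the new-node count is its length minus the longest prefix already in the trie:
  "kkhhbkbk" → 8 new (k, k, h, h, b, k, b, k)
  "kkkbhkhh" → prefix "kk" already present; 6 new (k, b, h, k, h, h)
  "kbhkbbjh" → prefix "k" already present; 7 new (b, h, k, b, b, j, h)
  "kkhhbk" → prefix "kkhhbk" already present; 0 new (none)
  "kbhkbbj" → prefix "kbhkbbj" already present; 0 new (none)
  "kbhjhjh" → prefix "kbh" already present; 4 new (j, h, j, h)
  "khjkkb" → prefix "k" already present; 5 new (h, j, k, k, b)
  "kbhkh" → prefix "kbhk" already present; 1 new (h)
  "kbb" → prefix "kb" already present; 1 new (b)
  "kbhk" → prefix "kbhk" already present; 0 new (none)
  "kbhkbbk" → prefix "kbhkbb" already present; 1 new (k)
  "hbbkkhbj" → 8 new (h, b, b, k, k, h, b, j)
  "kbk" → prefix "kb" already present; 1 new (k)
Total nodes = 8 + 6 + 7 + 0 + 0 + 4 + 5 + 1 + 1 + 0 + 1 + 8 + 1 = 42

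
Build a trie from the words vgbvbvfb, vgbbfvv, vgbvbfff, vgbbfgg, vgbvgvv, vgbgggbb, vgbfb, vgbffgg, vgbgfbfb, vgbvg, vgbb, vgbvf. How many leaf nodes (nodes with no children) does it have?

10

Leaves are exactly the stored words that no other stored word extends.
Those words: "vgbbfgg", "vgbbfvv", "vgbfb", "vgbffgg", "vgbgfbfb", "vgbgggbb", "vgbvbfff", "vgbvbvfb", "vgbvf", "vgbvgvv"
Leaf count: 10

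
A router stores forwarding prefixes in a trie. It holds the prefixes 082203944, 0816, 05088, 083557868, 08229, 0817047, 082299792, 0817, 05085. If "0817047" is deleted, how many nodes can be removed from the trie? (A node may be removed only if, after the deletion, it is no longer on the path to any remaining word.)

Walk "0817047" from the leaf back toward the root, removing each node that no remaining word uses.
The suffix "047" (3 nodes) is used only by "0817047"; "0817" is itself a stored word, so pruning stops there.
Nodes removed: 3

3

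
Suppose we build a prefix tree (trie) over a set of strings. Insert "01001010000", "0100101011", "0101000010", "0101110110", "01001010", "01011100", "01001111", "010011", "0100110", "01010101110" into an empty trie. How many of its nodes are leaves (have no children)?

Leaves are exactly the stored words that no other stored word extends.
Those words: "01001010000", "0100101011", "0100110", "01001111", "0101000010", "01010101110", "01011100", "0101110110"
Leaf count: 8

8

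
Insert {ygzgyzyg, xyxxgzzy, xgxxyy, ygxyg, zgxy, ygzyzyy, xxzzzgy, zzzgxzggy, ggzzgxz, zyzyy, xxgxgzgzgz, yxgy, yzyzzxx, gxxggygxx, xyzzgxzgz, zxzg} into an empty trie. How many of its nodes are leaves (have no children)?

Leaves are exactly the stored words that no other stored word extends.
Those words: "ggzzgxz", "gxxggygxx", "xgxxyy", "xxgxgzgzgz", "xxzzzgy", "xyxxgzzy", "xyzzgxzgz", "ygxyg", "ygzgyzyg", "ygzyzyy", "yxgy", "yzyzzxx", "zgxy", "zxzg", "zyzyy", "zzzgxzggy"
Leaf count: 16

16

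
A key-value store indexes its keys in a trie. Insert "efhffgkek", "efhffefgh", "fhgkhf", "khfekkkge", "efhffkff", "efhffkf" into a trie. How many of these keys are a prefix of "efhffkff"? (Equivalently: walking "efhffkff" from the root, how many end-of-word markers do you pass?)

2

Check each prefix of "efhffkff" against the stored set — each match is an end-marker on the path.
Prefixes of the query that are stored words: "efhffkf", "efhffkff"
Count: 2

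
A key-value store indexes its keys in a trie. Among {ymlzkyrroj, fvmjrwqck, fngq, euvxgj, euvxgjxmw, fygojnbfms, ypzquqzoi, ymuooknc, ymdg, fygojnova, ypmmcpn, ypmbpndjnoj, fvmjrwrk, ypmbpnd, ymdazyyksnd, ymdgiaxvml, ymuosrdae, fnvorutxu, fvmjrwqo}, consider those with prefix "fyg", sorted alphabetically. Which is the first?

fygojnbfms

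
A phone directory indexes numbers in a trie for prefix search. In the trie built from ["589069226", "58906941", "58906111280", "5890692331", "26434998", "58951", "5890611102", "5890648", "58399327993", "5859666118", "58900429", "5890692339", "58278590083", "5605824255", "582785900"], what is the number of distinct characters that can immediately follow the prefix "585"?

1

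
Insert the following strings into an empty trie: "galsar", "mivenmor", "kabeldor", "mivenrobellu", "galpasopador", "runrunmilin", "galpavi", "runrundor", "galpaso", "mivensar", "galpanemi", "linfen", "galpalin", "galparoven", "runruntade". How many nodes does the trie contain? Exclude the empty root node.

Count nodes per top-level branch (shared prefixes stored once):
  'g'-branch (galpalin, galpanemi, galparoven, galpaso, galpasopador, galpavi, galsar): 29 nodes
  'k'-branch (kabeldor): 8 nodes
  'l'-branch (linfen): 6 nodes
  'm'-branch (mivenmor, mivenrobellu, mivensar): 18 nodes
  'r'-branch (runrundor, runrunmilin, runruntade): 18 nodes
Sum: 79

79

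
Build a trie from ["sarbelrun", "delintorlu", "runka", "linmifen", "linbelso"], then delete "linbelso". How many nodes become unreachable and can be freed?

After clearing the end-marker at "linbelso", prune upward until reaching a node still needed by another word.
The suffix "belso" (5 nodes) is used only by "linbelso"; the node for "lin" still has the child "m", so pruning stops there.
Nodes removed: 5

5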